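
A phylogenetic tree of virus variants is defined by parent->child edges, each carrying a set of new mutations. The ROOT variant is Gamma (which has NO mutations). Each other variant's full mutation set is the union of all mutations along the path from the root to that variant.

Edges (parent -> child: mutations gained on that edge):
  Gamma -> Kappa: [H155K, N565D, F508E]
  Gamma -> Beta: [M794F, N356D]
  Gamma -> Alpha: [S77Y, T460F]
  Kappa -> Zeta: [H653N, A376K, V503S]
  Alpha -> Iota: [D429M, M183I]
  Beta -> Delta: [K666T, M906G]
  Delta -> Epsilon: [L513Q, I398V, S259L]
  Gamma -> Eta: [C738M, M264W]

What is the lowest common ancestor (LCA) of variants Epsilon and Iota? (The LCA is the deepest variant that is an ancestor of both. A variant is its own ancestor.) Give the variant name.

Path from root to Epsilon: Gamma -> Beta -> Delta -> Epsilon
  ancestors of Epsilon: {Gamma, Beta, Delta, Epsilon}
Path from root to Iota: Gamma -> Alpha -> Iota
  ancestors of Iota: {Gamma, Alpha, Iota}
Common ancestors: {Gamma}
Walk up from Iota: Iota (not in ancestors of Epsilon), Alpha (not in ancestors of Epsilon), Gamma (in ancestors of Epsilon)
Deepest common ancestor (LCA) = Gamma

Answer: Gamma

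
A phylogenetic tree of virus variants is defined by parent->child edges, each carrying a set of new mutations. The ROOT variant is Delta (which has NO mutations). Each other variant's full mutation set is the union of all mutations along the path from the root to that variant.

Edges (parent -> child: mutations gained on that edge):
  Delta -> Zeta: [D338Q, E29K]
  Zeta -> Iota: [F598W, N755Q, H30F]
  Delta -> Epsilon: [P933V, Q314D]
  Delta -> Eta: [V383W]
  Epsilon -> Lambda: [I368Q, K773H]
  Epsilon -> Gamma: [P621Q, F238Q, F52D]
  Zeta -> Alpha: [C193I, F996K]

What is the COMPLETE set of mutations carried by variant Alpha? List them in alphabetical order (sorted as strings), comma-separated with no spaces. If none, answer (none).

At Delta: gained [] -> total []
At Zeta: gained ['D338Q', 'E29K'] -> total ['D338Q', 'E29K']
At Alpha: gained ['C193I', 'F996K'] -> total ['C193I', 'D338Q', 'E29K', 'F996K']

Answer: C193I,D338Q,E29K,F996K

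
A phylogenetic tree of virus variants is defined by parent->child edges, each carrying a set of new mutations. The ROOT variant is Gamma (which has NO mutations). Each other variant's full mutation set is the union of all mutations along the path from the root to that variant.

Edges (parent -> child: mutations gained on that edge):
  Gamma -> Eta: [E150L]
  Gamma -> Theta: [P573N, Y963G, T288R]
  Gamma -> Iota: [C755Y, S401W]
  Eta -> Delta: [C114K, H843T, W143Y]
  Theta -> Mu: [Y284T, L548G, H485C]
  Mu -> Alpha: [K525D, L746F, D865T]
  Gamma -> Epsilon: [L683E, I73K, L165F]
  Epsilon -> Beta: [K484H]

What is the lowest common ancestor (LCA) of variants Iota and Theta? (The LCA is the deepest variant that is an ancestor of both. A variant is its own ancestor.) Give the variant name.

Path from root to Iota: Gamma -> Iota
  ancestors of Iota: {Gamma, Iota}
Path from root to Theta: Gamma -> Theta
  ancestors of Theta: {Gamma, Theta}
Common ancestors: {Gamma}
Walk up from Theta: Theta (not in ancestors of Iota), Gamma (in ancestors of Iota)
Deepest common ancestor (LCA) = Gamma

Answer: Gamma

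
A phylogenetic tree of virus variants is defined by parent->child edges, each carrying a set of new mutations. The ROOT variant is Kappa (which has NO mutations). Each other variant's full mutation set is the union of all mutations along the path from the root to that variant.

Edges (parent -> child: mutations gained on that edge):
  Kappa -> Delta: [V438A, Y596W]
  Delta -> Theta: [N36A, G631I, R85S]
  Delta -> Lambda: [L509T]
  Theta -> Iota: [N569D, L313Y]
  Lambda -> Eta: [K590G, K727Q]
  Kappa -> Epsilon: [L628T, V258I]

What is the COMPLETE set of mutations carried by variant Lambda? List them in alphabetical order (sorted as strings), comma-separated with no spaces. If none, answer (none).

At Kappa: gained [] -> total []
At Delta: gained ['V438A', 'Y596W'] -> total ['V438A', 'Y596W']
At Lambda: gained ['L509T'] -> total ['L509T', 'V438A', 'Y596W']

Answer: L509T,V438A,Y596W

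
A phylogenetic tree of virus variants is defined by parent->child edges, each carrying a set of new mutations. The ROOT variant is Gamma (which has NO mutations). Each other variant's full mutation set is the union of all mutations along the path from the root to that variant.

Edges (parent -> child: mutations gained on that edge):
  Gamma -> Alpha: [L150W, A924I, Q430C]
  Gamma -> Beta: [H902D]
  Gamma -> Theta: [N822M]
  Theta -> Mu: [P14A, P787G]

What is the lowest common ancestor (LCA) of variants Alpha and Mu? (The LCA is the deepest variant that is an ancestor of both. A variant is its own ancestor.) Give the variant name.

Answer: Gamma

Derivation:
Path from root to Alpha: Gamma -> Alpha
  ancestors of Alpha: {Gamma, Alpha}
Path from root to Mu: Gamma -> Theta -> Mu
  ancestors of Mu: {Gamma, Theta, Mu}
Common ancestors: {Gamma}
Walk up from Mu: Mu (not in ancestors of Alpha), Theta (not in ancestors of Alpha), Gamma (in ancestors of Alpha)
Deepest common ancestor (LCA) = Gamma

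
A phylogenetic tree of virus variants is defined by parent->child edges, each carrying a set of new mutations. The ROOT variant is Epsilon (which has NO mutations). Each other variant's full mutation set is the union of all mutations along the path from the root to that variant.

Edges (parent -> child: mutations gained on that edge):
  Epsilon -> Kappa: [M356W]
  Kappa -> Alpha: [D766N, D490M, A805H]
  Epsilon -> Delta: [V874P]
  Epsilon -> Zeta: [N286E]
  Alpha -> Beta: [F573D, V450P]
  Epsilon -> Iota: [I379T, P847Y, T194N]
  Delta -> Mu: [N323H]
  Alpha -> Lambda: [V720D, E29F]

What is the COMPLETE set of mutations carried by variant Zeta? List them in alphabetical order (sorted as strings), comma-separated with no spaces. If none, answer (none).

Answer: N286E

Derivation:
At Epsilon: gained [] -> total []
At Zeta: gained ['N286E'] -> total ['N286E']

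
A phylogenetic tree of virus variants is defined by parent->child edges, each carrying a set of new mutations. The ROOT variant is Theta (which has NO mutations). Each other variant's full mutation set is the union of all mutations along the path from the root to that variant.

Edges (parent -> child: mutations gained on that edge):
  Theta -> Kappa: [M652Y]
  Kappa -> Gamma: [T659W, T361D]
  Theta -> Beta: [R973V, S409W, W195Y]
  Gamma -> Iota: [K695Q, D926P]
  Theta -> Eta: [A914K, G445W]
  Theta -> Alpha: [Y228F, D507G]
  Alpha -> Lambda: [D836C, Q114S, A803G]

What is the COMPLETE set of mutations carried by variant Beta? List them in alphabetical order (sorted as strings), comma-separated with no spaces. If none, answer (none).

Answer: R973V,S409W,W195Y

Derivation:
At Theta: gained [] -> total []
At Beta: gained ['R973V', 'S409W', 'W195Y'] -> total ['R973V', 'S409W', 'W195Y']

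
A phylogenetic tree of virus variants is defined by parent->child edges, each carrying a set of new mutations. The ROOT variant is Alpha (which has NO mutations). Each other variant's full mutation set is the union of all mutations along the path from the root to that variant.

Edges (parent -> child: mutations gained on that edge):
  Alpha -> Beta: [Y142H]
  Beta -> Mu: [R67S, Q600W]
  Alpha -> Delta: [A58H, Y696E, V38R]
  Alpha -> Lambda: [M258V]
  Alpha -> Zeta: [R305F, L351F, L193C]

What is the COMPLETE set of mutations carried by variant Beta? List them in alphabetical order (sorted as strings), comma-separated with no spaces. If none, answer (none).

Answer: Y142H

Derivation:
At Alpha: gained [] -> total []
At Beta: gained ['Y142H'] -> total ['Y142H']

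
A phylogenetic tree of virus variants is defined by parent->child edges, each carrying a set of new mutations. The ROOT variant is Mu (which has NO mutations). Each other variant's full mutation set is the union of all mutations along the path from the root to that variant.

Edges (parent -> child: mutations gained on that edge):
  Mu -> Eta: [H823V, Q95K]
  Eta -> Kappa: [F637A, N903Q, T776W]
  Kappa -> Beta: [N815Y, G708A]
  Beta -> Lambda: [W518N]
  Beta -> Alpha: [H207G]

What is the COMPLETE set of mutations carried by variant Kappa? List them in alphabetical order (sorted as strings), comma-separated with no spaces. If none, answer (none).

At Mu: gained [] -> total []
At Eta: gained ['H823V', 'Q95K'] -> total ['H823V', 'Q95K']
At Kappa: gained ['F637A', 'N903Q', 'T776W'] -> total ['F637A', 'H823V', 'N903Q', 'Q95K', 'T776W']

Answer: F637A,H823V,N903Q,Q95K,T776W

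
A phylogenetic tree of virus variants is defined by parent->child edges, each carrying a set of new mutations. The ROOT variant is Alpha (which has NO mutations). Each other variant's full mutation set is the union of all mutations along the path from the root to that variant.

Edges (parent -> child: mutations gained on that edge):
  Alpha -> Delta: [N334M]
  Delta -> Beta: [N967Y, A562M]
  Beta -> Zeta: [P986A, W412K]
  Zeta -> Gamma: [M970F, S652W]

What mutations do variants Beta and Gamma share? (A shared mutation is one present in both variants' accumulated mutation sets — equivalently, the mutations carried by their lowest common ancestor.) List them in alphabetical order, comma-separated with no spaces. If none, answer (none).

Answer: A562M,N334M,N967Y

Derivation:
Accumulating mutations along path to Beta:
  At Alpha: gained [] -> total []
  At Delta: gained ['N334M'] -> total ['N334M']
  At Beta: gained ['N967Y', 'A562M'] -> total ['A562M', 'N334M', 'N967Y']
Mutations(Beta) = ['A562M', 'N334M', 'N967Y']
Accumulating mutations along path to Gamma:
  At Alpha: gained [] -> total []
  At Delta: gained ['N334M'] -> total ['N334M']
  At Beta: gained ['N967Y', 'A562M'] -> total ['A562M', 'N334M', 'N967Y']
  At Zeta: gained ['P986A', 'W412K'] -> total ['A562M', 'N334M', 'N967Y', 'P986A', 'W412K']
  At Gamma: gained ['M970F', 'S652W'] -> total ['A562M', 'M970F', 'N334M', 'N967Y', 'P986A', 'S652W', 'W412K']
Mutations(Gamma) = ['A562M', 'M970F', 'N334M', 'N967Y', 'P986A', 'S652W', 'W412K']
Intersection: ['A562M', 'N334M', 'N967Y'] ∩ ['A562M', 'M970F', 'N334M', 'N967Y', 'P986A', 'S652W', 'W412K'] = ['A562M', 'N334M', 'N967Y']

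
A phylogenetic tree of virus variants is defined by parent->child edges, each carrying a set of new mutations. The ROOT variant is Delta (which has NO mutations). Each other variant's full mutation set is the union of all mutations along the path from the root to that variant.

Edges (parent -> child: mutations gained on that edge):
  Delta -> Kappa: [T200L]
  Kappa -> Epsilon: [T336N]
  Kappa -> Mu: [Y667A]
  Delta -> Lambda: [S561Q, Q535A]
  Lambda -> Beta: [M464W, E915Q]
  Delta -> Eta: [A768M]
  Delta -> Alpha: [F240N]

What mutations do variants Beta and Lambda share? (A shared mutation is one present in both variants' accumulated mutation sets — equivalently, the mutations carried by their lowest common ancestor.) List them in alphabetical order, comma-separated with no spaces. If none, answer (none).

Accumulating mutations along path to Beta:
  At Delta: gained [] -> total []
  At Lambda: gained ['S561Q', 'Q535A'] -> total ['Q535A', 'S561Q']
  At Beta: gained ['M464W', 'E915Q'] -> total ['E915Q', 'M464W', 'Q535A', 'S561Q']
Mutations(Beta) = ['E915Q', 'M464W', 'Q535A', 'S561Q']
Accumulating mutations along path to Lambda:
  At Delta: gained [] -> total []
  At Lambda: gained ['S561Q', 'Q535A'] -> total ['Q535A', 'S561Q']
Mutations(Lambda) = ['Q535A', 'S561Q']
Intersection: ['E915Q', 'M464W', 'Q535A', 'S561Q'] ∩ ['Q535A', 'S561Q'] = ['Q535A', 'S561Q']

Answer: Q535A,S561Q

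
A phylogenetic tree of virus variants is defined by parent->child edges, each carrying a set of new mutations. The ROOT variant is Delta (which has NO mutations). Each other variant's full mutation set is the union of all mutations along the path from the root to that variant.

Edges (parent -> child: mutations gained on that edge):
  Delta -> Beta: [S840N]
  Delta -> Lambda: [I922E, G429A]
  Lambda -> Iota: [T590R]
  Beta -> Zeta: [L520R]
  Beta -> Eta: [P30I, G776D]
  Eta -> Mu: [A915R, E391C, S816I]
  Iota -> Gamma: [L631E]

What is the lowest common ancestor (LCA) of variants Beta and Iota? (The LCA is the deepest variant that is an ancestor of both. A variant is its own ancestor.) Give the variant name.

Path from root to Beta: Delta -> Beta
  ancestors of Beta: {Delta, Beta}
Path from root to Iota: Delta -> Lambda -> Iota
  ancestors of Iota: {Delta, Lambda, Iota}
Common ancestors: {Delta}
Walk up from Iota: Iota (not in ancestors of Beta), Lambda (not in ancestors of Beta), Delta (in ancestors of Beta)
Deepest common ancestor (LCA) = Delta

Answer: Delta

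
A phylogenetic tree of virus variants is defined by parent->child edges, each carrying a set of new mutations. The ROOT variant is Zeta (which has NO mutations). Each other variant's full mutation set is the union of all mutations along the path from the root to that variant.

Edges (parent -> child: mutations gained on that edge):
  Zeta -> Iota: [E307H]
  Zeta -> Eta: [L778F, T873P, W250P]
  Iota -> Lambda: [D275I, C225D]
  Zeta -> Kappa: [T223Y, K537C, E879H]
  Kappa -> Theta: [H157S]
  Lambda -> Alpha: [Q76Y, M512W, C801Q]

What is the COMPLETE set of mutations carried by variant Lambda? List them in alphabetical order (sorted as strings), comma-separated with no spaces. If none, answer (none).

At Zeta: gained [] -> total []
At Iota: gained ['E307H'] -> total ['E307H']
At Lambda: gained ['D275I', 'C225D'] -> total ['C225D', 'D275I', 'E307H']

Answer: C225D,D275I,E307H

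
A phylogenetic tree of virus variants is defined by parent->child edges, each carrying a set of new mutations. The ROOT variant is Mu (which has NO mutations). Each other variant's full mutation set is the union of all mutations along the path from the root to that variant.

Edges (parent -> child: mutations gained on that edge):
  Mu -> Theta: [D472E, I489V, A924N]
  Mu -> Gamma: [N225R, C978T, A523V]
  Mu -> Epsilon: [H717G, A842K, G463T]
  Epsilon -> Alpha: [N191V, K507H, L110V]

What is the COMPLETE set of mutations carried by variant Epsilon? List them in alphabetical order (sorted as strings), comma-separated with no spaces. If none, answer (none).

At Mu: gained [] -> total []
At Epsilon: gained ['H717G', 'A842K', 'G463T'] -> total ['A842K', 'G463T', 'H717G']

Answer: A842K,G463T,H717G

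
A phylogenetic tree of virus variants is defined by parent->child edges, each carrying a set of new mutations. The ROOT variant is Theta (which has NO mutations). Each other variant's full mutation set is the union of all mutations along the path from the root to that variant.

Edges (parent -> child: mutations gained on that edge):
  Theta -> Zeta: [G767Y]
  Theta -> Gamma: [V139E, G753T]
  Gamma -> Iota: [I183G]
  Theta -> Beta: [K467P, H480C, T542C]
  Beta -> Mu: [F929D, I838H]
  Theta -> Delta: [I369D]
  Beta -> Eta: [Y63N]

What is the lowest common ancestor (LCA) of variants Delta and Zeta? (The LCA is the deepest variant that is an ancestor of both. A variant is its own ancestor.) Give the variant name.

Path from root to Delta: Theta -> Delta
  ancestors of Delta: {Theta, Delta}
Path from root to Zeta: Theta -> Zeta
  ancestors of Zeta: {Theta, Zeta}
Common ancestors: {Theta}
Walk up from Zeta: Zeta (not in ancestors of Delta), Theta (in ancestors of Delta)
Deepest common ancestor (LCA) = Theta

Answer: Theta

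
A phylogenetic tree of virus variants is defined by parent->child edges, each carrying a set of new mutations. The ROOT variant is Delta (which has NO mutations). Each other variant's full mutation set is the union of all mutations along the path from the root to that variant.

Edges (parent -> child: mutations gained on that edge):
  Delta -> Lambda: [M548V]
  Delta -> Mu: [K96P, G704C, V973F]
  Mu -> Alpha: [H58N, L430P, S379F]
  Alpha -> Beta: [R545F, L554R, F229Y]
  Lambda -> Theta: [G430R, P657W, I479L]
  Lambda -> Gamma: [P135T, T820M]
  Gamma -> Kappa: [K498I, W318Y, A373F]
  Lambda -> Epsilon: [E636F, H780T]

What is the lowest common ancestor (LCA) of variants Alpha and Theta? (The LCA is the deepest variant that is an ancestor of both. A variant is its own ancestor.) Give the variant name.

Path from root to Alpha: Delta -> Mu -> Alpha
  ancestors of Alpha: {Delta, Mu, Alpha}
Path from root to Theta: Delta -> Lambda -> Theta
  ancestors of Theta: {Delta, Lambda, Theta}
Common ancestors: {Delta}
Walk up from Theta: Theta (not in ancestors of Alpha), Lambda (not in ancestors of Alpha), Delta (in ancestors of Alpha)
Deepest common ancestor (LCA) = Delta

Answer: Delta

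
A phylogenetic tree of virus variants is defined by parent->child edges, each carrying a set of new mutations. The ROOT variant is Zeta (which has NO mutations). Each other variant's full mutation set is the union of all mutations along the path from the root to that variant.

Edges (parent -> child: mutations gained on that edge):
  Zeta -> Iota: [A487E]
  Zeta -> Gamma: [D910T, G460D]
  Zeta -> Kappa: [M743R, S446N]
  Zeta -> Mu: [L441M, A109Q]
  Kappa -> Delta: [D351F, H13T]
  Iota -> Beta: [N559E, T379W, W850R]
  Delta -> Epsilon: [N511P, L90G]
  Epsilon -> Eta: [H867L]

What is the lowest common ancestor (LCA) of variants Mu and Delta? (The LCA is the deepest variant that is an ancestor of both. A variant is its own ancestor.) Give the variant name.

Path from root to Mu: Zeta -> Mu
  ancestors of Mu: {Zeta, Mu}
Path from root to Delta: Zeta -> Kappa -> Delta
  ancestors of Delta: {Zeta, Kappa, Delta}
Common ancestors: {Zeta}
Walk up from Delta: Delta (not in ancestors of Mu), Kappa (not in ancestors of Mu), Zeta (in ancestors of Mu)
Deepest common ancestor (LCA) = Zeta

Answer: Zeta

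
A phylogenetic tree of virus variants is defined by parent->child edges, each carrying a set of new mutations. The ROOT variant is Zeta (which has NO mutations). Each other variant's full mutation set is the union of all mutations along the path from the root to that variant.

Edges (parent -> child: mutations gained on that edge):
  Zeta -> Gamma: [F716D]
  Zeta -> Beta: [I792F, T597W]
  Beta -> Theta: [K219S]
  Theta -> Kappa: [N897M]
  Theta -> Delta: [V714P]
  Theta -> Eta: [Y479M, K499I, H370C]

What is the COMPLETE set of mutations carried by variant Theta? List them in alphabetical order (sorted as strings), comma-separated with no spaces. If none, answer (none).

At Zeta: gained [] -> total []
At Beta: gained ['I792F', 'T597W'] -> total ['I792F', 'T597W']
At Theta: gained ['K219S'] -> total ['I792F', 'K219S', 'T597W']

Answer: I792F,K219S,T597W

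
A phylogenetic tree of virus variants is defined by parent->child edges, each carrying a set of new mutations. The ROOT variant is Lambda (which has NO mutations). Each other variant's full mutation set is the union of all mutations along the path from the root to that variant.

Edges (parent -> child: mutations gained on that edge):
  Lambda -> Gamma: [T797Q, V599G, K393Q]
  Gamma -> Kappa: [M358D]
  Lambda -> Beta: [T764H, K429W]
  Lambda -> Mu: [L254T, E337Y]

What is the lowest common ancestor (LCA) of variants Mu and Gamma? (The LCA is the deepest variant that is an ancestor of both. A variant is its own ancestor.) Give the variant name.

Answer: Lambda

Derivation:
Path from root to Mu: Lambda -> Mu
  ancestors of Mu: {Lambda, Mu}
Path from root to Gamma: Lambda -> Gamma
  ancestors of Gamma: {Lambda, Gamma}
Common ancestors: {Lambda}
Walk up from Gamma: Gamma (not in ancestors of Mu), Lambda (in ancestors of Mu)
Deepest common ancestor (LCA) = Lambda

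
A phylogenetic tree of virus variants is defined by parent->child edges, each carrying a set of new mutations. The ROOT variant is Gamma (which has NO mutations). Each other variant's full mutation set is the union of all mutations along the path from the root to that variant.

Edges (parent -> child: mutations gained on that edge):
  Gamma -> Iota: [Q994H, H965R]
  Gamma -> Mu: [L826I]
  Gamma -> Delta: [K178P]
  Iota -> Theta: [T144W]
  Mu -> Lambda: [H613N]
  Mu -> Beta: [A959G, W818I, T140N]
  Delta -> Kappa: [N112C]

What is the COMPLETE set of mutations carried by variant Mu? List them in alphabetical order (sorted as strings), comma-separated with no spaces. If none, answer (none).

Answer: L826I

Derivation:
At Gamma: gained [] -> total []
At Mu: gained ['L826I'] -> total ['L826I']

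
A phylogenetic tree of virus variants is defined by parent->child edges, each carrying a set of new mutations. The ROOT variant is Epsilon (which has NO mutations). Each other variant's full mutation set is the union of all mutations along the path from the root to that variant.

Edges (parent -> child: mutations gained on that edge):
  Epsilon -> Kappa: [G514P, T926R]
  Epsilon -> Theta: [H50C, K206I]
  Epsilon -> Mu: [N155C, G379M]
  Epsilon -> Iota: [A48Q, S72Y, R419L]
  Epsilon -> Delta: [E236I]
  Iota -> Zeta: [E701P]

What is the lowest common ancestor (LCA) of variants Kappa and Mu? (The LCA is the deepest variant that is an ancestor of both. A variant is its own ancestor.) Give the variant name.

Path from root to Kappa: Epsilon -> Kappa
  ancestors of Kappa: {Epsilon, Kappa}
Path from root to Mu: Epsilon -> Mu
  ancestors of Mu: {Epsilon, Mu}
Common ancestors: {Epsilon}
Walk up from Mu: Mu (not in ancestors of Kappa), Epsilon (in ancestors of Kappa)
Deepest common ancestor (LCA) = Epsilon

Answer: Epsilon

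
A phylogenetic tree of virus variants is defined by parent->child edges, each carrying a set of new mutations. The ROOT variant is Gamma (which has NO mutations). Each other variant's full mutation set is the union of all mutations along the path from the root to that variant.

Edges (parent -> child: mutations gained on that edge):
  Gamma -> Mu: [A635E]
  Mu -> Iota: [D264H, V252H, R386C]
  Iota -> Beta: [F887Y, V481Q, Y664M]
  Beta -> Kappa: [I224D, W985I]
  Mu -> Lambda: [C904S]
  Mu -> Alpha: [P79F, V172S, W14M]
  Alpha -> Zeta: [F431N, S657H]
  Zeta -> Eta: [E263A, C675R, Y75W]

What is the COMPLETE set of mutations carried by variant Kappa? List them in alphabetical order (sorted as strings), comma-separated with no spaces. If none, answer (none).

Answer: A635E,D264H,F887Y,I224D,R386C,V252H,V481Q,W985I,Y664M

Derivation:
At Gamma: gained [] -> total []
At Mu: gained ['A635E'] -> total ['A635E']
At Iota: gained ['D264H', 'V252H', 'R386C'] -> total ['A635E', 'D264H', 'R386C', 'V252H']
At Beta: gained ['F887Y', 'V481Q', 'Y664M'] -> total ['A635E', 'D264H', 'F887Y', 'R386C', 'V252H', 'V481Q', 'Y664M']
At Kappa: gained ['I224D', 'W985I'] -> total ['A635E', 'D264H', 'F887Y', 'I224D', 'R386C', 'V252H', 'V481Q', 'W985I', 'Y664M']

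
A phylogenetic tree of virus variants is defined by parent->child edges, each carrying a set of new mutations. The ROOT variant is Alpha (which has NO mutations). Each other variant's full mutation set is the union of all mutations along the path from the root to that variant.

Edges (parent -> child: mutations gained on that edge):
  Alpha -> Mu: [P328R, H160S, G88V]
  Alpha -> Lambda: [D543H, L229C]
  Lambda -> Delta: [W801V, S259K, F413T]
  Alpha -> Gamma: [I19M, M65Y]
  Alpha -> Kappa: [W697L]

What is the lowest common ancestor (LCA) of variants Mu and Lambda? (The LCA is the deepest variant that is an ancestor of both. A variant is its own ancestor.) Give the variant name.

Answer: Alpha

Derivation:
Path from root to Mu: Alpha -> Mu
  ancestors of Mu: {Alpha, Mu}
Path from root to Lambda: Alpha -> Lambda
  ancestors of Lambda: {Alpha, Lambda}
Common ancestors: {Alpha}
Walk up from Lambda: Lambda (not in ancestors of Mu), Alpha (in ancestors of Mu)
Deepest common ancestor (LCA) = Alpha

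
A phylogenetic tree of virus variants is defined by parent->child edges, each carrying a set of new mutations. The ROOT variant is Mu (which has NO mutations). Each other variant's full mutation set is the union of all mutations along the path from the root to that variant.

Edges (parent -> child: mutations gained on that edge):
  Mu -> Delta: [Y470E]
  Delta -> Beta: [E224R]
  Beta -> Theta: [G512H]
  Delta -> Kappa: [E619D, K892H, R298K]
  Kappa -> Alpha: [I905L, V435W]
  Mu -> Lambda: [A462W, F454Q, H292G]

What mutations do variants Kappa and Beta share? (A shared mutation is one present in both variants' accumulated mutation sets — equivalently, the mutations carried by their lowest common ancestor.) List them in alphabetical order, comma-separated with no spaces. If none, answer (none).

Answer: Y470E

Derivation:
Accumulating mutations along path to Kappa:
  At Mu: gained [] -> total []
  At Delta: gained ['Y470E'] -> total ['Y470E']
  At Kappa: gained ['E619D', 'K892H', 'R298K'] -> total ['E619D', 'K892H', 'R298K', 'Y470E']
Mutations(Kappa) = ['E619D', 'K892H', 'R298K', 'Y470E']
Accumulating mutations along path to Beta:
  At Mu: gained [] -> total []
  At Delta: gained ['Y470E'] -> total ['Y470E']
  At Beta: gained ['E224R'] -> total ['E224R', 'Y470E']
Mutations(Beta) = ['E224R', 'Y470E']
Intersection: ['E619D', 'K892H', 'R298K', 'Y470E'] ∩ ['E224R', 'Y470E'] = ['Y470E']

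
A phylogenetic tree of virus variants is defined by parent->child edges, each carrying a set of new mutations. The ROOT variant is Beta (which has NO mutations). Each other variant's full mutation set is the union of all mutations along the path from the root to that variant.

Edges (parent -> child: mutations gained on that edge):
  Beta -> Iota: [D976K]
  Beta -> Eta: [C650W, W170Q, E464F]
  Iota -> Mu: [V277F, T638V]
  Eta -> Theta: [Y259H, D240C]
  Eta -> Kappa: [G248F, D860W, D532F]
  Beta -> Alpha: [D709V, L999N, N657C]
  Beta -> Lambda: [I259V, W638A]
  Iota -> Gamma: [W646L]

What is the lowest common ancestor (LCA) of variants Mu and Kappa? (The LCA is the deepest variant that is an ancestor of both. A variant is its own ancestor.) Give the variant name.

Path from root to Mu: Beta -> Iota -> Mu
  ancestors of Mu: {Beta, Iota, Mu}
Path from root to Kappa: Beta -> Eta -> Kappa
  ancestors of Kappa: {Beta, Eta, Kappa}
Common ancestors: {Beta}
Walk up from Kappa: Kappa (not in ancestors of Mu), Eta (not in ancestors of Mu), Beta (in ancestors of Mu)
Deepest common ancestor (LCA) = Beta

Answer: Beta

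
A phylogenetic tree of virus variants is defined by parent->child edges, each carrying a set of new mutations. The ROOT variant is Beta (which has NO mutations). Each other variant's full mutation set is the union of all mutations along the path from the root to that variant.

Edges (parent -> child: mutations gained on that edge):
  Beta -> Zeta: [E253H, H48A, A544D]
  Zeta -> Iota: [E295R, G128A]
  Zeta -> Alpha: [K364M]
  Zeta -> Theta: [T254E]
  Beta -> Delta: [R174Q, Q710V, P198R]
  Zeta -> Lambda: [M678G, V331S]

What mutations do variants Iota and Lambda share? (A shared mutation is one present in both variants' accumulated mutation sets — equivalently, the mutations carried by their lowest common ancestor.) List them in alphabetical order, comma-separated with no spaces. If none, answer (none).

Answer: A544D,E253H,H48A

Derivation:
Accumulating mutations along path to Iota:
  At Beta: gained [] -> total []
  At Zeta: gained ['E253H', 'H48A', 'A544D'] -> total ['A544D', 'E253H', 'H48A']
  At Iota: gained ['E295R', 'G128A'] -> total ['A544D', 'E253H', 'E295R', 'G128A', 'H48A']
Mutations(Iota) = ['A544D', 'E253H', 'E295R', 'G128A', 'H48A']
Accumulating mutations along path to Lambda:
  At Beta: gained [] -> total []
  At Zeta: gained ['E253H', 'H48A', 'A544D'] -> total ['A544D', 'E253H', 'H48A']
  At Lambda: gained ['M678G', 'V331S'] -> total ['A544D', 'E253H', 'H48A', 'M678G', 'V331S']
Mutations(Lambda) = ['A544D', 'E253H', 'H48A', 'M678G', 'V331S']
Intersection: ['A544D', 'E253H', 'E295R', 'G128A', 'H48A'] ∩ ['A544D', 'E253H', 'H48A', 'M678G', 'V331S'] = ['A544D', 'E253H', 'H48A']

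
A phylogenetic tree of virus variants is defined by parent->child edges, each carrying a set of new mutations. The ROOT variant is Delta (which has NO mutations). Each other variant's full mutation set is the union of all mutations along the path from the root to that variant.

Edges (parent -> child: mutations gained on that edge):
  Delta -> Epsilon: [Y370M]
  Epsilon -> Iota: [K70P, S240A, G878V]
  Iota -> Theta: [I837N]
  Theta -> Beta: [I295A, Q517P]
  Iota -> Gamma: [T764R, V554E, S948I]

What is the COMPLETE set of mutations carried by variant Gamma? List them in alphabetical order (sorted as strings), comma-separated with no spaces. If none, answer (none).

Answer: G878V,K70P,S240A,S948I,T764R,V554E,Y370M

Derivation:
At Delta: gained [] -> total []
At Epsilon: gained ['Y370M'] -> total ['Y370M']
At Iota: gained ['K70P', 'S240A', 'G878V'] -> total ['G878V', 'K70P', 'S240A', 'Y370M']
At Gamma: gained ['T764R', 'V554E', 'S948I'] -> total ['G878V', 'K70P', 'S240A', 'S948I', 'T764R', 'V554E', 'Y370M']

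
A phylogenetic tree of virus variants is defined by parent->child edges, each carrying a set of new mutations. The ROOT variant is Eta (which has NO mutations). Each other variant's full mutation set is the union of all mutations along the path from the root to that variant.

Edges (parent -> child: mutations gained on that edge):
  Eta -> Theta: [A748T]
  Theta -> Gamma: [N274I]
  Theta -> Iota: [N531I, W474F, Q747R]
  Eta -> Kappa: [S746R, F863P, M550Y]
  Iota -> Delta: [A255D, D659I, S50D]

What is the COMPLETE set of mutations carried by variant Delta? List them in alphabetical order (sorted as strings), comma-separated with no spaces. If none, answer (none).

Answer: A255D,A748T,D659I,N531I,Q747R,S50D,W474F

Derivation:
At Eta: gained [] -> total []
At Theta: gained ['A748T'] -> total ['A748T']
At Iota: gained ['N531I', 'W474F', 'Q747R'] -> total ['A748T', 'N531I', 'Q747R', 'W474F']
At Delta: gained ['A255D', 'D659I', 'S50D'] -> total ['A255D', 'A748T', 'D659I', 'N531I', 'Q747R', 'S50D', 'W474F']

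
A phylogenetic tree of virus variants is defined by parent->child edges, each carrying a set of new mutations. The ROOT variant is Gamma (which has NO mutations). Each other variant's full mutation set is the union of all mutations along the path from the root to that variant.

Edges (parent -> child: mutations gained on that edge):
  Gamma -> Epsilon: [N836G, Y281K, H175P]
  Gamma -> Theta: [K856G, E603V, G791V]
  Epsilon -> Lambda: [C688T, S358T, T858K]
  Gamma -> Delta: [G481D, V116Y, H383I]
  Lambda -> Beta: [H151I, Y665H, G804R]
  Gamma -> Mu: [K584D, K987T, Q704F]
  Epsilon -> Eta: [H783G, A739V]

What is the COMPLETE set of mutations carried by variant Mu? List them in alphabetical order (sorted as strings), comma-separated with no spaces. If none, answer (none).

At Gamma: gained [] -> total []
At Mu: gained ['K584D', 'K987T', 'Q704F'] -> total ['K584D', 'K987T', 'Q704F']

Answer: K584D,K987T,Q704F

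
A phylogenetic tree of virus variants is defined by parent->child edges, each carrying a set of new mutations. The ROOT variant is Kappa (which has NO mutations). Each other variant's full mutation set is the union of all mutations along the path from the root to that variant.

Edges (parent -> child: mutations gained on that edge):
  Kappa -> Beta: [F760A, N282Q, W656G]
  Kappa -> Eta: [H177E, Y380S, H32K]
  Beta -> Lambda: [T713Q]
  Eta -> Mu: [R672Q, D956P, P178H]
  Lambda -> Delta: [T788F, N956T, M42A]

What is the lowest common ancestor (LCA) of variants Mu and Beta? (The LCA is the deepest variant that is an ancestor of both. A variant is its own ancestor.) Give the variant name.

Answer: Kappa

Derivation:
Path from root to Mu: Kappa -> Eta -> Mu
  ancestors of Mu: {Kappa, Eta, Mu}
Path from root to Beta: Kappa -> Beta
  ancestors of Beta: {Kappa, Beta}
Common ancestors: {Kappa}
Walk up from Beta: Beta (not in ancestors of Mu), Kappa (in ancestors of Mu)
Deepest common ancestor (LCA) = Kappa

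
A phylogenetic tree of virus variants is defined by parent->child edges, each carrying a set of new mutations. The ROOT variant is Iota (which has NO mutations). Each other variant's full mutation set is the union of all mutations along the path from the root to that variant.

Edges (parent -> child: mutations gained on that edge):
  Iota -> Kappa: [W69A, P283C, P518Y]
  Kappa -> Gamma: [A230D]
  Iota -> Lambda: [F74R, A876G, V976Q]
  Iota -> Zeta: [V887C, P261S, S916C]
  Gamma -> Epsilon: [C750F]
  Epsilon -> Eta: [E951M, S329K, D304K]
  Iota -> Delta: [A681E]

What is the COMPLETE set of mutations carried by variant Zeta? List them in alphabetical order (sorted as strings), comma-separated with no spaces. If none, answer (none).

Answer: P261S,S916C,V887C

Derivation:
At Iota: gained [] -> total []
At Zeta: gained ['V887C', 'P261S', 'S916C'] -> total ['P261S', 'S916C', 'V887C']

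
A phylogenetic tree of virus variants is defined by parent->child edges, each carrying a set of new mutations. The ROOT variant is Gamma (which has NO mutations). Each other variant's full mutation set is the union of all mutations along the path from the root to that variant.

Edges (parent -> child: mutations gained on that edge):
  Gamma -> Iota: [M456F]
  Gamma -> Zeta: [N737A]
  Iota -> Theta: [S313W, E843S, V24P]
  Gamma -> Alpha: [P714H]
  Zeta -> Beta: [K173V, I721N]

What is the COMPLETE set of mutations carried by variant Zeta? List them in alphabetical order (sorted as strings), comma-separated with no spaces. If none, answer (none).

At Gamma: gained [] -> total []
At Zeta: gained ['N737A'] -> total ['N737A']

Answer: N737A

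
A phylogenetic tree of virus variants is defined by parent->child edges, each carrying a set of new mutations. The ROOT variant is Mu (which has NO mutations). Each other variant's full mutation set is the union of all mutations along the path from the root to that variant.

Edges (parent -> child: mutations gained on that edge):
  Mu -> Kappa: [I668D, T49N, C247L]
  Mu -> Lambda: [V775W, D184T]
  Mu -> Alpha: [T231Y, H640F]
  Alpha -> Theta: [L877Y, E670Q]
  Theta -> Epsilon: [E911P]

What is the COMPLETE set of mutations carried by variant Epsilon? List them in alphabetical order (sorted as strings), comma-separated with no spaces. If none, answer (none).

Answer: E670Q,E911P,H640F,L877Y,T231Y

Derivation:
At Mu: gained [] -> total []
At Alpha: gained ['T231Y', 'H640F'] -> total ['H640F', 'T231Y']
At Theta: gained ['L877Y', 'E670Q'] -> total ['E670Q', 'H640F', 'L877Y', 'T231Y']
At Epsilon: gained ['E911P'] -> total ['E670Q', 'E911P', 'H640F', 'L877Y', 'T231Y']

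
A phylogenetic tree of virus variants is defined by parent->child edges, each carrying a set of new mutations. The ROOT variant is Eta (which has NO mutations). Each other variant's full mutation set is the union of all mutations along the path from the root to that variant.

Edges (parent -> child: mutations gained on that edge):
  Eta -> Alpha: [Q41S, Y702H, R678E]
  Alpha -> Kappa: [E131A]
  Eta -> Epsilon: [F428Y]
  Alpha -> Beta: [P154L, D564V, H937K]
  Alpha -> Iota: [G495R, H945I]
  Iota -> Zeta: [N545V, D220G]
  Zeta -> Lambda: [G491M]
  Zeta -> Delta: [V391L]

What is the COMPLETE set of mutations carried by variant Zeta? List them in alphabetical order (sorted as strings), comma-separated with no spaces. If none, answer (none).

At Eta: gained [] -> total []
At Alpha: gained ['Q41S', 'Y702H', 'R678E'] -> total ['Q41S', 'R678E', 'Y702H']
At Iota: gained ['G495R', 'H945I'] -> total ['G495R', 'H945I', 'Q41S', 'R678E', 'Y702H']
At Zeta: gained ['N545V', 'D220G'] -> total ['D220G', 'G495R', 'H945I', 'N545V', 'Q41S', 'R678E', 'Y702H']

Answer: D220G,G495R,H945I,N545V,Q41S,R678E,Y702H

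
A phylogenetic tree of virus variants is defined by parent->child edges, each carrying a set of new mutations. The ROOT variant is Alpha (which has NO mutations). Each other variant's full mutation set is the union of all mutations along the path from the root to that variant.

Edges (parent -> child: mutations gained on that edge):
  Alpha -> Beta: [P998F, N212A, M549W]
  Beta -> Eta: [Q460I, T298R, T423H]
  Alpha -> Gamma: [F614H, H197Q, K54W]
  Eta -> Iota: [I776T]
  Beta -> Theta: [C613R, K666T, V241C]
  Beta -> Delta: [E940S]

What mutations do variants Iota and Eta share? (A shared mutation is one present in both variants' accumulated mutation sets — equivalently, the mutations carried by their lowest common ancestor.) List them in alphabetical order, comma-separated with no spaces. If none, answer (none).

Accumulating mutations along path to Iota:
  At Alpha: gained [] -> total []
  At Beta: gained ['P998F', 'N212A', 'M549W'] -> total ['M549W', 'N212A', 'P998F']
  At Eta: gained ['Q460I', 'T298R', 'T423H'] -> total ['M549W', 'N212A', 'P998F', 'Q460I', 'T298R', 'T423H']
  At Iota: gained ['I776T'] -> total ['I776T', 'M549W', 'N212A', 'P998F', 'Q460I', 'T298R', 'T423H']
Mutations(Iota) = ['I776T', 'M549W', 'N212A', 'P998F', 'Q460I', 'T298R', 'T423H']
Accumulating mutations along path to Eta:
  At Alpha: gained [] -> total []
  At Beta: gained ['P998F', 'N212A', 'M549W'] -> total ['M549W', 'N212A', 'P998F']
  At Eta: gained ['Q460I', 'T298R', 'T423H'] -> total ['M549W', 'N212A', 'P998F', 'Q460I', 'T298R', 'T423H']
Mutations(Eta) = ['M549W', 'N212A', 'P998F', 'Q460I', 'T298R', 'T423H']
Intersection: ['I776T', 'M549W', 'N212A', 'P998F', 'Q460I', 'T298R', 'T423H'] ∩ ['M549W', 'N212A', 'P998F', 'Q460I', 'T298R', 'T423H'] = ['M549W', 'N212A', 'P998F', 'Q460I', 'T298R', 'T423H']

Answer: M549W,N212A,P998F,Q460I,T298R,T423H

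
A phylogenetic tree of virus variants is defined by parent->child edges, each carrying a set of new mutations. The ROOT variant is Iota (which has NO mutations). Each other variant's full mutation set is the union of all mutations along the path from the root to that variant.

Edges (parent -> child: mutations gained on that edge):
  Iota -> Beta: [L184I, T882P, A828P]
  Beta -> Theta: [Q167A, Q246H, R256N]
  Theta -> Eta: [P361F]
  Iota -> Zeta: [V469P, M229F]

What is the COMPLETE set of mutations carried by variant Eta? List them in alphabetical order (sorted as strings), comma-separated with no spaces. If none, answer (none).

At Iota: gained [] -> total []
At Beta: gained ['L184I', 'T882P', 'A828P'] -> total ['A828P', 'L184I', 'T882P']
At Theta: gained ['Q167A', 'Q246H', 'R256N'] -> total ['A828P', 'L184I', 'Q167A', 'Q246H', 'R256N', 'T882P']
At Eta: gained ['P361F'] -> total ['A828P', 'L184I', 'P361F', 'Q167A', 'Q246H', 'R256N', 'T882P']

Answer: A828P,L184I,P361F,Q167A,Q246H,R256N,T882P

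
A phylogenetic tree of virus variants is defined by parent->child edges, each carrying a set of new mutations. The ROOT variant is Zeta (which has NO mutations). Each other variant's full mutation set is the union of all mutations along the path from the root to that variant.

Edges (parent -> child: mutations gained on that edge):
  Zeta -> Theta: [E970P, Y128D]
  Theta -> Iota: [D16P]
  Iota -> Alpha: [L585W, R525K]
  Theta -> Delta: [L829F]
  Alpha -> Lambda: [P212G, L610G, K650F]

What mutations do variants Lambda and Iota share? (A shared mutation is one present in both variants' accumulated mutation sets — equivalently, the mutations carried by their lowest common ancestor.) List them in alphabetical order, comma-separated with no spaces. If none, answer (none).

Accumulating mutations along path to Lambda:
  At Zeta: gained [] -> total []
  At Theta: gained ['E970P', 'Y128D'] -> total ['E970P', 'Y128D']
  At Iota: gained ['D16P'] -> total ['D16P', 'E970P', 'Y128D']
  At Alpha: gained ['L585W', 'R525K'] -> total ['D16P', 'E970P', 'L585W', 'R525K', 'Y128D']
  At Lambda: gained ['P212G', 'L610G', 'K650F'] -> total ['D16P', 'E970P', 'K650F', 'L585W', 'L610G', 'P212G', 'R525K', 'Y128D']
Mutations(Lambda) = ['D16P', 'E970P', 'K650F', 'L585W', 'L610G', 'P212G', 'R525K', 'Y128D']
Accumulating mutations along path to Iota:
  At Zeta: gained [] -> total []
  At Theta: gained ['E970P', 'Y128D'] -> total ['E970P', 'Y128D']
  At Iota: gained ['D16P'] -> total ['D16P', 'E970P', 'Y128D']
Mutations(Iota) = ['D16P', 'E970P', 'Y128D']
Intersection: ['D16P', 'E970P', 'K650F', 'L585W', 'L610G', 'P212G', 'R525K', 'Y128D'] ∩ ['D16P', 'E970P', 'Y128D'] = ['D16P', 'E970P', 'Y128D']

Answer: D16P,E970P,Y128D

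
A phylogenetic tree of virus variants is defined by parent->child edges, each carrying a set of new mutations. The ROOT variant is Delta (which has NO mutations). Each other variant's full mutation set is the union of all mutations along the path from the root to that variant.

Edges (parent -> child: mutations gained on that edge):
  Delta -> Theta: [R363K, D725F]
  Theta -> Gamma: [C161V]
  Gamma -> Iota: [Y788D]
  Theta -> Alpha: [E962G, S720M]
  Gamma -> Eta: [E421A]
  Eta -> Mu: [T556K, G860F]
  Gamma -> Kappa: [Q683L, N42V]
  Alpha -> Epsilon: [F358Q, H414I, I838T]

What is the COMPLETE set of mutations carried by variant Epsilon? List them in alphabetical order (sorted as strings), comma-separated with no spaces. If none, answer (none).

Answer: D725F,E962G,F358Q,H414I,I838T,R363K,S720M

Derivation:
At Delta: gained [] -> total []
At Theta: gained ['R363K', 'D725F'] -> total ['D725F', 'R363K']
At Alpha: gained ['E962G', 'S720M'] -> total ['D725F', 'E962G', 'R363K', 'S720M']
At Epsilon: gained ['F358Q', 'H414I', 'I838T'] -> total ['D725F', 'E962G', 'F358Q', 'H414I', 'I838T', 'R363K', 'S720M']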